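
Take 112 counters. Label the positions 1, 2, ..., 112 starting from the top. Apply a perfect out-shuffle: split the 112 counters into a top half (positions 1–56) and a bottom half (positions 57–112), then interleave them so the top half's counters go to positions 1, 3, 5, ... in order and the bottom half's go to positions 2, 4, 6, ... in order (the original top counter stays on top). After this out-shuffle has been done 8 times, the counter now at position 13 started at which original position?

34

Work backwards from position 13, undoing one out-shuffle at a time:
13 ← 7 ← 4 ← 58 ← 85 ← 43 ← 22 ← 67 ← 34
So the counter now at position 13 started at position 34.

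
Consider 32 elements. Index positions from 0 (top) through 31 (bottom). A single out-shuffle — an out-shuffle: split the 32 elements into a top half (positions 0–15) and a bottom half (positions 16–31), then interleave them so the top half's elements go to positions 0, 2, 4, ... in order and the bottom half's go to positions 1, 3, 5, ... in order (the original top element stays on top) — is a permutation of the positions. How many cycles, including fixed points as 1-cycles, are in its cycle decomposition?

Trace each unvisited position around until it returns:
(0) (1 2 4 8 16) (3 6 12 24 17) (5 10 20 9 18) (7 14 28 25 19) (11 22 13 26 21) (15 30 29 27 23) (31)
8 cycles in total.

8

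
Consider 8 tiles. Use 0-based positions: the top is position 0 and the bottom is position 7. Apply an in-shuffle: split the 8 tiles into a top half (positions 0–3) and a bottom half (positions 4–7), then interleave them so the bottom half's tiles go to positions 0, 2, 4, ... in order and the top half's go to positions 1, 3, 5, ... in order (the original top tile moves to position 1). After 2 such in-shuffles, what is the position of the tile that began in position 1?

Track the tile's position through each in-shuffle:
1 → 3 → 7

7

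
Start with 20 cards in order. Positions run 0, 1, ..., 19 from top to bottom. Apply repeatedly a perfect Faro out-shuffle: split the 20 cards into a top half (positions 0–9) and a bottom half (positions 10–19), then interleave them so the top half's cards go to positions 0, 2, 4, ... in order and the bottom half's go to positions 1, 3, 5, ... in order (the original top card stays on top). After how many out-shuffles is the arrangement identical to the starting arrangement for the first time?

The out-shuffle permutes the 20 positions with cycle lengths [1, 1, 18].
Every card is home exactly when every cycle has completed a whole number of laps, i.e. after lcm(1, 18) = 18 out-shuffles.

18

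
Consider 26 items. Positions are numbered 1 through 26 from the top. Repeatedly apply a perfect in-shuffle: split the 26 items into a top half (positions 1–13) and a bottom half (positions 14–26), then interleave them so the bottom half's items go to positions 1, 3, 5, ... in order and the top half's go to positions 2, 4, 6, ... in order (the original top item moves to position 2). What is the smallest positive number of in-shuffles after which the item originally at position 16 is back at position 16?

18

Follow position 16 under repeated in-shuffles:
16 → 5 → 10 → 20 → 13 → 26 → 25 → 23 → 19 → 11 → 22 → 17 → 7 → 14 → 1 → 2 → 4 → 8 → 16
It first returns after 18 in-shuffles.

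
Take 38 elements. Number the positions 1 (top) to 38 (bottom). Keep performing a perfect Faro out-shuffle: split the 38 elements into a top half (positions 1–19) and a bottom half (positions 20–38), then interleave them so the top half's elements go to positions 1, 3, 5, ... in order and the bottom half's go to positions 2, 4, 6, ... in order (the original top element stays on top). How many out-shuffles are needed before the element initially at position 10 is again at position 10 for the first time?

36

Follow position 10 under repeated out-shuffles:
10 → 19 → 37 → 36 → 34 → 30 → 22 → 6 → ... → 10 (length 36)
It first returns after 36 out-shuffles.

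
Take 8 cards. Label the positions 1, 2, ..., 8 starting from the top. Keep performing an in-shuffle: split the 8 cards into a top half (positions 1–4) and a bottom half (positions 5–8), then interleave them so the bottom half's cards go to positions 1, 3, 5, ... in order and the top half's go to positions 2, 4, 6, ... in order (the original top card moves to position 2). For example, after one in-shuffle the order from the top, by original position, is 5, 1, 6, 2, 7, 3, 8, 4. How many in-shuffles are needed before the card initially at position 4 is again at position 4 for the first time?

Follow position 4 under repeated in-shuffles:
4 → 8 → 7 → 5 → 1 → 2 → 4
It first returns after 6 in-shuffles.

6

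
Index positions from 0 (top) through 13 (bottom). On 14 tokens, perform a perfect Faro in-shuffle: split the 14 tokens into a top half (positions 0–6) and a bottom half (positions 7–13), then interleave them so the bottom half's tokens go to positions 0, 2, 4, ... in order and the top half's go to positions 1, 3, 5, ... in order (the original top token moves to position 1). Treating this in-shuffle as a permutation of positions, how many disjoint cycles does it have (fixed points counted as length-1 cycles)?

Trace each unvisited position around until it returns:
(0 1 3 7) (2 5 11 8) (4 9) (6 13 12 10)
4 cycles in total.

4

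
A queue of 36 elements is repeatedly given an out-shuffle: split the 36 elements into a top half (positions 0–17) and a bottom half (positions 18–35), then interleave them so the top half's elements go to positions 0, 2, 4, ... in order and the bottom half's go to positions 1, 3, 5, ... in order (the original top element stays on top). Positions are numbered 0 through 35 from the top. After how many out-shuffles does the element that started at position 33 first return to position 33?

12

Follow position 33 under repeated out-shuffles:
33 → 31 → 27 → 19 → 3 → 6 → 12 → 24 → 13 → 26 → 17 → 34 → 33
It first returns after 12 out-shuffles.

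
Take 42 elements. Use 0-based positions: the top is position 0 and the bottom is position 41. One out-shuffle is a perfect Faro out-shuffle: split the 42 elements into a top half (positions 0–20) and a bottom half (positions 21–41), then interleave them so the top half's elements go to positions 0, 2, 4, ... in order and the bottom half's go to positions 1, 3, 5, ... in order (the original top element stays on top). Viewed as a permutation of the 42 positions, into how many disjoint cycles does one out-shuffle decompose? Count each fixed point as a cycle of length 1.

4

Trace each unvisited position around until it returns:
(0) (1 2 4 8 16 32 ... len 20) (3 6 12 24 7 14 ... len 20) (41)
4 cycles in total.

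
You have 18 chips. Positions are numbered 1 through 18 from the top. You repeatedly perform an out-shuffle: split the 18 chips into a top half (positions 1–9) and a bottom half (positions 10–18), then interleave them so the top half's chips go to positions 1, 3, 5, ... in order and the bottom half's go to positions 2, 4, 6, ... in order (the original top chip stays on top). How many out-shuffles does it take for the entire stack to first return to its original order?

8

The out-shuffle permutes the 18 positions with cycle lengths [1, 1, 8, 8].
Every chip is home exactly when every cycle has completed a whole number of laps, i.e. after lcm(1, 8) = 8 out-shuffles.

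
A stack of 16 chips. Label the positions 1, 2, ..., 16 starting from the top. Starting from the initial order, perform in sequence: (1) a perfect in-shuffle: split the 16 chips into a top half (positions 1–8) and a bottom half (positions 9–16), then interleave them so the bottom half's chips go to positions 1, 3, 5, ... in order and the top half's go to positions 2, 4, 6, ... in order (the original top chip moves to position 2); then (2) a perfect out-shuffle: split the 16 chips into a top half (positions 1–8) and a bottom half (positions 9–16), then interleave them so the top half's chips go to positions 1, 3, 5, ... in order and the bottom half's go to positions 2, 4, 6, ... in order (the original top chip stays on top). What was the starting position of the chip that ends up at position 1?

9

Undo the operations in reverse order, starting from position 1:
  undo op 2 (out-shuffle, from top half): 1 ← 1
  undo op 1 (in-shuffle, from bottom half): 1 ← 9
So the chip at position 1 came from original position 9.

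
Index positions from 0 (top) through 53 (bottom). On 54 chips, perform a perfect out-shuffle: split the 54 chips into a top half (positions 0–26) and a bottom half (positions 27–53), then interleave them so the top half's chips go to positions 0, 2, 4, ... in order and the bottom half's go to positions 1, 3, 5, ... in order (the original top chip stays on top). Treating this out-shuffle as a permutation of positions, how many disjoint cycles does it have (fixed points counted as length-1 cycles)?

3

Trace each unvisited position around until it returns:
(0) (1 2 4 8 16 32 ... len 52) (53)
3 cycles in total.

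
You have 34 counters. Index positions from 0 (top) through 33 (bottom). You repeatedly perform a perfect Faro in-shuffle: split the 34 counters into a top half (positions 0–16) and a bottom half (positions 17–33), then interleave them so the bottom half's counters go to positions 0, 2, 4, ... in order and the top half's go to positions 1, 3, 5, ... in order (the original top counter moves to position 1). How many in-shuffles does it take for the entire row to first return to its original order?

The in-shuffle permutes the 34 positions with cycle lengths [3, 3, 4, 12, 12].
Every counter is home exactly when every cycle has completed a whole number of laps, i.e. after lcm(3, 4, 12) = 12 in-shuffles.

12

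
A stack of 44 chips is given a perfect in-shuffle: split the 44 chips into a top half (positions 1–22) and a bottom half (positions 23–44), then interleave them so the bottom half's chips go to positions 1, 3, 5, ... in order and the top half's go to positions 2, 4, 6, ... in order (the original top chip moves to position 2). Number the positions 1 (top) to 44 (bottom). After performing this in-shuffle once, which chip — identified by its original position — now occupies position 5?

Work backwards from position 5, undoing one in-shuffle at a time:
5 ← 25
So the chip now at position 5 started at position 25.

25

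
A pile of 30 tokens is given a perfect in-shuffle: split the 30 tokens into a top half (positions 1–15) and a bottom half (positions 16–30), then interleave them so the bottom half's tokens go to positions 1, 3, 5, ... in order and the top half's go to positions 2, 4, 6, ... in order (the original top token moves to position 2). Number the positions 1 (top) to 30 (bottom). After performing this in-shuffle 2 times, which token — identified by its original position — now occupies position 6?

Work backwards from position 6, undoing one in-shuffle at a time:
6 ← 3 ← 17
So the token now at position 6 started at position 17.

17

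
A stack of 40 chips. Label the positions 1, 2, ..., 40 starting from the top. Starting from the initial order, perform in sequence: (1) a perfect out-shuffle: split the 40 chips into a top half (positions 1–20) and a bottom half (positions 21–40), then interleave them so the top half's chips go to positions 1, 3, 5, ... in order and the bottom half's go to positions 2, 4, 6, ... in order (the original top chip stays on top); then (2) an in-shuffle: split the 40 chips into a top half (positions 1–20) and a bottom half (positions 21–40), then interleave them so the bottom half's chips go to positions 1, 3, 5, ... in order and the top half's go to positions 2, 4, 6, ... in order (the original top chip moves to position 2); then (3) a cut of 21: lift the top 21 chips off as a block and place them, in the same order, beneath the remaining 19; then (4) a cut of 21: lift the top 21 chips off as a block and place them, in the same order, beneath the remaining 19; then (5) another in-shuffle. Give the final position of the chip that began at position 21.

4

Track the chip from position 21 forward through each operation:
  after op 1 (out-shuffle): 21 → 2
  after op 2 (in-shuffle): 2 → 4
  after op 3 (cut 21): 4 → 23
  after op 4 (cut 21): 23 → 2
  after op 5 (in-shuffle): 2 → 4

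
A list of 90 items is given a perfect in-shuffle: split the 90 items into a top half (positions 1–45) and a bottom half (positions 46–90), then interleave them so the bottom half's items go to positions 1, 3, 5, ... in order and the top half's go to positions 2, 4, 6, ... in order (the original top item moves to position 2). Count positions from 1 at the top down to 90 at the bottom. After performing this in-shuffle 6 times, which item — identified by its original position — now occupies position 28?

Work backwards from position 28, undoing one in-shuffle at a time:
28 ← 14 ← 7 ← 49 ← 70 ← 35 ← 63
So the item now at position 28 started at position 63.

63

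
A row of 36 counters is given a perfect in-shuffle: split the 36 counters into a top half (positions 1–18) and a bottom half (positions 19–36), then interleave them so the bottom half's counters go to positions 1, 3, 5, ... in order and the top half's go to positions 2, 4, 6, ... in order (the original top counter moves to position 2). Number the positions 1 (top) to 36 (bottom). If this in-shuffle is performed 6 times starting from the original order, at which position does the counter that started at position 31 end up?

Track the counter's position through each in-shuffle:
31 → 25 → 13 → 26 → 15 → 30 → 23

23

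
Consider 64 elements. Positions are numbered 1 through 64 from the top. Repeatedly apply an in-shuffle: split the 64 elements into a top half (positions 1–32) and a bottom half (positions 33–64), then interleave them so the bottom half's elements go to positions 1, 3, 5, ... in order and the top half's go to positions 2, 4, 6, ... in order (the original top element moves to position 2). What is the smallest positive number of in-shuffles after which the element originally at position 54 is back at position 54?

Follow position 54 under repeated in-shuffles:
54 → 43 → 21 → 42 → 19 → 38 → 11 → 22 → 44 → 23 → 46 → 27 → 54
It first returns after 12 in-shuffles.

12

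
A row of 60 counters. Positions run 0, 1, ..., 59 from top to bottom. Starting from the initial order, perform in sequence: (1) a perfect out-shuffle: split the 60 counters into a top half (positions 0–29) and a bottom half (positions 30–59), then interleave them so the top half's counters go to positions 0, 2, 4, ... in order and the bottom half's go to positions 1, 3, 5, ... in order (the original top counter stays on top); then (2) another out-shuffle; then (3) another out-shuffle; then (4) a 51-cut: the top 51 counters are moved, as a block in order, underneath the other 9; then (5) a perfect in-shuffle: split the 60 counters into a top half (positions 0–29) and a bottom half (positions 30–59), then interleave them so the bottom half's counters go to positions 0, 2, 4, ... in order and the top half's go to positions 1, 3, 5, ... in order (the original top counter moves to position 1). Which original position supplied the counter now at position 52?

Undo the operations in reverse order, starting from position 52:
  undo op 5 (in-shuffle, from bottom half): 52 ← 56
  undo op 4 (cut 51): 56 ← 47
  undo op 3 (out-shuffle, from bottom half): 47 ← 53
  undo op 2 (out-shuffle, from bottom half): 53 ← 56
  undo op 1 (out-shuffle, from top half): 56 ← 28
So the counter at position 52 came from original position 28.

28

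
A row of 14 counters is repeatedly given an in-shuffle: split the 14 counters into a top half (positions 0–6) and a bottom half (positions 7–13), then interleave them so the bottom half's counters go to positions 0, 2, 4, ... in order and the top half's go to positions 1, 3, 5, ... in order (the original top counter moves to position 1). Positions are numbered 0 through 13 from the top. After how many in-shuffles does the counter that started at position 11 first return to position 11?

4

Follow position 11 under repeated in-shuffles:
11 → 8 → 2 → 5 → 11
It first returns after 4 in-shuffles.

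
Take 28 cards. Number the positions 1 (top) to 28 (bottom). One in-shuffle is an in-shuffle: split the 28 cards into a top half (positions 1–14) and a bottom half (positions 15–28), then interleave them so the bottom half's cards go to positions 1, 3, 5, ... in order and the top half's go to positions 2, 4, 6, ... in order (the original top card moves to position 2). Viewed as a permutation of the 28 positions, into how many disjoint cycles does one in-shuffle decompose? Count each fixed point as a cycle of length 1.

Trace each unvisited position around until it returns:
(1 2 4 8 16 3 ... len 28)
1 cycle in total.

1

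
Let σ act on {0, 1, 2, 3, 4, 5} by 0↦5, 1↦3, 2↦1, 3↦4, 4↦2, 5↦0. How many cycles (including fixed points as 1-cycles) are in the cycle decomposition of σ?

2

Cycle decomposition: (0 5) (1 3 4 2).
2 cycles.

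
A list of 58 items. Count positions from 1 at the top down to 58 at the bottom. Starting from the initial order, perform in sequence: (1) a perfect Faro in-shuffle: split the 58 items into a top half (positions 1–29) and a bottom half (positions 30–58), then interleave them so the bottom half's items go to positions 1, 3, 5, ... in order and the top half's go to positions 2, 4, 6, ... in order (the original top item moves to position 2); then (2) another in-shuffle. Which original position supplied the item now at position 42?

40

Undo the operations in reverse order, starting from position 42:
  undo op 2 (in-shuffle, from top half): 42 ← 21
  undo op 1 (in-shuffle, from bottom half): 21 ← 40
So the item at position 42 came from original position 40.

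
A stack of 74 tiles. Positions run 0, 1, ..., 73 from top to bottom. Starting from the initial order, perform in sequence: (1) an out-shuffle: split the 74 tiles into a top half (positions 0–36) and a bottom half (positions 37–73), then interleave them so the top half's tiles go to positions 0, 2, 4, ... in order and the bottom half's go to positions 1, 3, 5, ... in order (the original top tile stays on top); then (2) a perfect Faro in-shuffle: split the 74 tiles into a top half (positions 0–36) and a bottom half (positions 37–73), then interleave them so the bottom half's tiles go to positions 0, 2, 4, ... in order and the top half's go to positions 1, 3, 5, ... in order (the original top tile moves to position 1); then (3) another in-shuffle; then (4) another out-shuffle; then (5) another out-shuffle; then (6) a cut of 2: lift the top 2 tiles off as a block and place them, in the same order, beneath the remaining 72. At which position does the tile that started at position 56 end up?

34

Track the tile from position 56 forward through each operation:
  after op 1 (out-shuffle): 56 → 39
  after op 2 (in-shuffle): 39 → 4
  after op 3 (in-shuffle): 4 → 9
  after op 4 (out-shuffle): 9 → 18
  after op 5 (out-shuffle): 18 → 36
  after op 6 (cut 2): 36 → 34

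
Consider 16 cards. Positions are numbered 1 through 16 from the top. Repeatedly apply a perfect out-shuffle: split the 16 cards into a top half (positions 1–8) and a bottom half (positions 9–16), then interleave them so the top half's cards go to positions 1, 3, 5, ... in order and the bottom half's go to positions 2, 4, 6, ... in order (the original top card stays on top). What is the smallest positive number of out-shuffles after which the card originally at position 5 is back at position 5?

4

Follow position 5 under repeated out-shuffles:
5 → 9 → 2 → 3 → 5
It first returns after 4 out-shuffles.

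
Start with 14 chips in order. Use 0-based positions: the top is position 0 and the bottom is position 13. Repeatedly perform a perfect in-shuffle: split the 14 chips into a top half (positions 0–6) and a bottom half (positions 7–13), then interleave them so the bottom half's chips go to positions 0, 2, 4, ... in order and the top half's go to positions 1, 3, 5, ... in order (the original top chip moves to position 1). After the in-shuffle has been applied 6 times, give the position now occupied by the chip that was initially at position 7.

Track the chip's position through each in-shuffle:
7 → 0 → 1 → 3 → 7 → 0 → 1

1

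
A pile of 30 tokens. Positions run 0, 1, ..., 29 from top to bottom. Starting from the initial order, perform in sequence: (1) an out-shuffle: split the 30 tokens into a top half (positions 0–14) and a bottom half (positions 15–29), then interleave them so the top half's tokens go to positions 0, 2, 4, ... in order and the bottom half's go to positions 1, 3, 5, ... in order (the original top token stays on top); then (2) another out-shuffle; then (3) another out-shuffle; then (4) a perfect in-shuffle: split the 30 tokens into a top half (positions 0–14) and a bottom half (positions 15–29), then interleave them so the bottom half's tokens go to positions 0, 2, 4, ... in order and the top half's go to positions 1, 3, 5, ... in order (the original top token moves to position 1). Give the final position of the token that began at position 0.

Track the token from position 0 forward through each operation:
  after op 1 (out-shuffle): 0 → 0
  after op 2 (out-shuffle): 0 → 0
  after op 3 (out-shuffle): 0 → 0
  after op 4 (in-shuffle): 0 → 1

1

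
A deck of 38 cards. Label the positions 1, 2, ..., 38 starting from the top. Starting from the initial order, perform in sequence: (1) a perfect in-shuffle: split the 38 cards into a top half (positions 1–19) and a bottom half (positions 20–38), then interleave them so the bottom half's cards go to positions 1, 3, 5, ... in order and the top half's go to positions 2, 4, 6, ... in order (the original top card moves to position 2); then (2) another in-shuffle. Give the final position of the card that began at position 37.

31

Track the card from position 37 forward through each operation:
  after op 1 (in-shuffle): 37 → 35
  after op 2 (in-shuffle): 35 → 31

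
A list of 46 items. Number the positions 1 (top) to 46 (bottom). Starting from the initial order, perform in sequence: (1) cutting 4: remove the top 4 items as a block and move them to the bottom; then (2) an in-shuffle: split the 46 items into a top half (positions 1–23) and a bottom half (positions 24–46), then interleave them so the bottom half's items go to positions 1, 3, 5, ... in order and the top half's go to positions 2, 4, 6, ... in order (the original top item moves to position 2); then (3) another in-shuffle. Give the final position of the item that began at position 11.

Track the item from position 11 forward through each operation:
  after op 1 (cut 4): 11 → 7
  after op 2 (in-shuffle): 7 → 14
  after op 3 (in-shuffle): 14 → 28

28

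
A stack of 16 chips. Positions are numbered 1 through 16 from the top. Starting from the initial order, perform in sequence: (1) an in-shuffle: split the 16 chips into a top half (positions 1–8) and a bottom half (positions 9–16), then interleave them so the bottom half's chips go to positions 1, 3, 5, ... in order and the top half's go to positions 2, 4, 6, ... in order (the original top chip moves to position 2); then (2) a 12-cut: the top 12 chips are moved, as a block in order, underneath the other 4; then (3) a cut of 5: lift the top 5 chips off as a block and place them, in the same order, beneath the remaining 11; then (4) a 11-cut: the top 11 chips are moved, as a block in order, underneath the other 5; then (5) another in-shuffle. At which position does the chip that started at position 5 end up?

Track the chip from position 5 forward through each operation:
  after op 1 (in-shuffle): 5 → 10
  after op 2 (cut 12): 10 → 14
  after op 3 (cut 5): 14 → 9
  after op 4 (cut 11): 9 → 14
  after op 5 (in-shuffle): 14 → 11

11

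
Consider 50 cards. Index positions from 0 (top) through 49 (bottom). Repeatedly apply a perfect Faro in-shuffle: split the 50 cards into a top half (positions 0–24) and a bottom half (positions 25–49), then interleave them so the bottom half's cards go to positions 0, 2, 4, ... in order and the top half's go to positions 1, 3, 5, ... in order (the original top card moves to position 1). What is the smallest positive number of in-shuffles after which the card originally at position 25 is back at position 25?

Follow position 25 under repeated in-shuffles:
25 → 0 → 1 → 3 → 7 → 15 → 31 → 12 → 25
It first returns after 8 in-shuffles.

8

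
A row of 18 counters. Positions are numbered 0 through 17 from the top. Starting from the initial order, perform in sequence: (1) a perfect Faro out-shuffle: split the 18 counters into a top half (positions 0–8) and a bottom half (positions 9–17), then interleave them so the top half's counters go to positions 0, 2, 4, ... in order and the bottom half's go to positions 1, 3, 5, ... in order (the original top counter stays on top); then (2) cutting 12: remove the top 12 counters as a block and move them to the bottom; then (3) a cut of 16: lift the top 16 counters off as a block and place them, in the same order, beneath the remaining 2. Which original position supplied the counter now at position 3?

Undo the operations in reverse order, starting from position 3:
  undo op 3 (cut 16): 3 ← 1
  undo op 2 (cut 12): 1 ← 13
  undo op 1 (out-shuffle, from bottom half): 13 ← 15
So the counter at position 3 came from original position 15.

15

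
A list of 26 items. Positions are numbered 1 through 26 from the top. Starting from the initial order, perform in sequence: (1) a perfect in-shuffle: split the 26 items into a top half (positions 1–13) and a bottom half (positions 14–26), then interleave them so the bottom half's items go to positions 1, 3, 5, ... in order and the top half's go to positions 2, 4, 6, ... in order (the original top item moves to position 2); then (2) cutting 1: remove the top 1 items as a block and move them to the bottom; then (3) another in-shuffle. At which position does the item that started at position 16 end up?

Track the item from position 16 forward through each operation:
  after op 1 (in-shuffle): 16 → 5
  after op 2 (cut 1): 5 → 4
  after op 3 (in-shuffle): 4 → 8

8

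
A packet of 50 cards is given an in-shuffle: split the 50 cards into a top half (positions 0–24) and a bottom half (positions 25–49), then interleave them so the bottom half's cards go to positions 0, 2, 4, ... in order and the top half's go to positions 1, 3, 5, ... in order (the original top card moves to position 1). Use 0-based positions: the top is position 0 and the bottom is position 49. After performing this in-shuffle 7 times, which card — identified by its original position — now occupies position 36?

Work backwards from position 36, undoing one in-shuffle at a time:
36 ← 43 ← 21 ← 10 ← 30 ← 40 ← 45 ← 22
So the card now at position 36 started at position 22.

22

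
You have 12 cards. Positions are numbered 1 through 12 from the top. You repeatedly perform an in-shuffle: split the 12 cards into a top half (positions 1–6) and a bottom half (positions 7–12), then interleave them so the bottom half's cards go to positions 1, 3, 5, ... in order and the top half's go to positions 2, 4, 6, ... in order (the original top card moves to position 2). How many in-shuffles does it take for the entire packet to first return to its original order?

The in-shuffle permutes the 12 positions with cycle lengths [12].
Every card is home exactly when every cycle has completed a whole number of laps, i.e. after lcm(12) = 12 in-shuffles.

12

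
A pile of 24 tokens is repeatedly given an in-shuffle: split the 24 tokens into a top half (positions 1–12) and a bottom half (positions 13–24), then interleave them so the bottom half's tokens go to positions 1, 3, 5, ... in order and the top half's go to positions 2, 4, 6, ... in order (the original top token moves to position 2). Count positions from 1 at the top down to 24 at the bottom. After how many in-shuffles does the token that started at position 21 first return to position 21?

Follow position 21 under repeated in-shuffles:
21 → 17 → 9 → 18 → 11 → 22 → 19 → 13 → 1 → 2 → 4 → 8 → 16 → 7 → 14 → 3 → 6 → 12 → 24 → 23 → 21
It first returns after 20 in-shuffles.

20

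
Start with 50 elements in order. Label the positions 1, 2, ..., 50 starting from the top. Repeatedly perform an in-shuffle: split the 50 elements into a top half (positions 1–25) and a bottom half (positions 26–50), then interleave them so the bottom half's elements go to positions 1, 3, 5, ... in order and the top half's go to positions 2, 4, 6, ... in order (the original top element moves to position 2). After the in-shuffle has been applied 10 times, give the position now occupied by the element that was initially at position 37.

46

Track the element's position through each in-shuffle:
37 → 23 → 46 → 41 → 31 → 11 → 22 → 44 → 37 → 23 → 46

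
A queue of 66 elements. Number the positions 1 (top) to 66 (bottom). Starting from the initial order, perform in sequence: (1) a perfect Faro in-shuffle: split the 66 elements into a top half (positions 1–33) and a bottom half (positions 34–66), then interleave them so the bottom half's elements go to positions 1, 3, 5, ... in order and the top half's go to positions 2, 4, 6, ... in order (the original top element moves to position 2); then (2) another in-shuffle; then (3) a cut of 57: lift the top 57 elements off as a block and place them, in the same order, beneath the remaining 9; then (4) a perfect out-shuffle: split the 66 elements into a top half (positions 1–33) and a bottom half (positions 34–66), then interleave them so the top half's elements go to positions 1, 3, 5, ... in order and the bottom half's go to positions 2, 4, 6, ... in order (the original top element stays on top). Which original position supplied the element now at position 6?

Undo the operations in reverse order, starting from position 6:
  undo op 4 (out-shuffle, from bottom half): 6 ← 36
  undo op 3 (cut 57): 36 ← 27
  undo op 2 (in-shuffle, from bottom half): 27 ← 47
  undo op 1 (in-shuffle, from bottom half): 47 ← 57
So the element at position 6 came from original position 57.

57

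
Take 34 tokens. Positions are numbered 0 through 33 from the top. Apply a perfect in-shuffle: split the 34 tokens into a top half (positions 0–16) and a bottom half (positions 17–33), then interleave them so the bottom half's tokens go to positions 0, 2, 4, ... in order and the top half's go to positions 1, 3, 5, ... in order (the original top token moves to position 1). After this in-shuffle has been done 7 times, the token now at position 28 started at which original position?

Work backwards from position 28, undoing one in-shuffle at a time:
28 ← 31 ← 15 ← 7 ← 3 ← 1 ← 0 ← 17
So the token now at position 28 started at position 17.

17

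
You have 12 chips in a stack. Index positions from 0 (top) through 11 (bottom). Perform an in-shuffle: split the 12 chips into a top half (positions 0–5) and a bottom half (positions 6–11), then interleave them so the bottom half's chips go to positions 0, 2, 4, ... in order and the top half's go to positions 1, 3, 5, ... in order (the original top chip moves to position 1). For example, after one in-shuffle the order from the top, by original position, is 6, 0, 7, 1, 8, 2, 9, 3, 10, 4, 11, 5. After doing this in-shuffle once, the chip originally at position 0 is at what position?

Track the chip's position through each in-shuffle:
0 → 1

1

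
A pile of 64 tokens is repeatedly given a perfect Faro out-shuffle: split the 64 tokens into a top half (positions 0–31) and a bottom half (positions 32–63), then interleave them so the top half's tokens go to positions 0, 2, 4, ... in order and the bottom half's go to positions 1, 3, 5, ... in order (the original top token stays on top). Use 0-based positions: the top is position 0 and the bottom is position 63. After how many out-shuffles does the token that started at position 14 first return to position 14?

Follow position 14 under repeated out-shuffles:
14 → 28 → 56 → 49 → 35 → 7 → 14
It first returns after 6 out-shuffles.

6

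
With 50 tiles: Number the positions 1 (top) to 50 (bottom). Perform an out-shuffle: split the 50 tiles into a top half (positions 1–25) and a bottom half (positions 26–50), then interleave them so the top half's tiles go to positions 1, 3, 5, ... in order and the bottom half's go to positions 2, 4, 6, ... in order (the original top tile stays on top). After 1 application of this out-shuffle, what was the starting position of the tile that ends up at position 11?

Work backwards from position 11, undoing one out-shuffle at a time:
11 ← 6
So the tile now at position 11 started at position 6.

6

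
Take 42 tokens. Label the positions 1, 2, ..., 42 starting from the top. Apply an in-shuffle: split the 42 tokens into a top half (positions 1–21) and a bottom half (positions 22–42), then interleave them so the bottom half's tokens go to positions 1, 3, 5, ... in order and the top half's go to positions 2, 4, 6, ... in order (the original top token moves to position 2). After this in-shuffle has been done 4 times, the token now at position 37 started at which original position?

5

Work backwards from position 37, undoing one in-shuffle at a time:
37 ← 40 ← 20 ← 10 ← 5
So the token now at position 37 started at position 5.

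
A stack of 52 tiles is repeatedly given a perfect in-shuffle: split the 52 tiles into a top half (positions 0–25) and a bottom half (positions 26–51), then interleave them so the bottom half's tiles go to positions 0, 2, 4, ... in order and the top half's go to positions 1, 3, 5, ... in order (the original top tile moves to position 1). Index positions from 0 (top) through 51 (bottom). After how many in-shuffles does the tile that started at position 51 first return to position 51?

52

Follow position 51 under repeated in-shuffles:
51 → 50 → 48 → 44 → 36 → 20 → 41 → 30 → ... → 51 (length 52)
It first returns after 52 in-shuffles.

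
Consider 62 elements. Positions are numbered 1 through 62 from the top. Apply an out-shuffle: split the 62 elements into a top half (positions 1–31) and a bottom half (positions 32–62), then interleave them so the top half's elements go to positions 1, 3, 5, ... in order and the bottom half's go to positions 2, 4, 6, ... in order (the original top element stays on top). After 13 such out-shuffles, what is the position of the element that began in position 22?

13

Track position through each out-shuffle: 22 → 43 → 24 → 47 → 32 → ... (continuing for 13 shuffles total) → 13.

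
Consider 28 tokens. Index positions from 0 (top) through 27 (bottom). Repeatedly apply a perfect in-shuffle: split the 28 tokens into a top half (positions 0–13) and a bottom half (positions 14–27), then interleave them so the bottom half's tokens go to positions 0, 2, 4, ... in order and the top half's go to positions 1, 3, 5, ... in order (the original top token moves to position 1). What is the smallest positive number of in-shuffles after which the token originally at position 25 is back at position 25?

Follow position 25 under repeated in-shuffles:
25 → 22 → 16 → 4 → 9 → 19 → 10 → 21 → ... → 25 (length 28)
It first returns after 28 in-shuffles.

28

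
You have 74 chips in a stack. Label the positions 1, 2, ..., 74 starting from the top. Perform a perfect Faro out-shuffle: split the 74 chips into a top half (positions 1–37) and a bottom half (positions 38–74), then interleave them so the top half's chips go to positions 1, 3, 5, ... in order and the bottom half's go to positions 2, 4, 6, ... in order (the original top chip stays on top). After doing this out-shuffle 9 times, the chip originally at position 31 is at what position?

Track the chip's position through each out-shuffle:
31 → 61 → 48 → 22 → 43 → 12 → 23 → 45 → 16 → 31

31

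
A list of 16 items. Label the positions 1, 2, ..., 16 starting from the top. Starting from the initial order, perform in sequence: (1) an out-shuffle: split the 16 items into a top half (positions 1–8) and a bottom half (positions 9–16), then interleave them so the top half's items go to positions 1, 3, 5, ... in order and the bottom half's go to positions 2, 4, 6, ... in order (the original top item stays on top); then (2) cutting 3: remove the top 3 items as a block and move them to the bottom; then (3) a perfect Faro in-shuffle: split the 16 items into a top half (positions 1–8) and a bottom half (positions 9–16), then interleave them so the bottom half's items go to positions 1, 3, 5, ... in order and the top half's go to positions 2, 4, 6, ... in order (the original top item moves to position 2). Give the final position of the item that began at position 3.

Track the item from position 3 forward through each operation:
  after op 1 (out-shuffle): 3 → 5
  after op 2 (cut 3): 5 → 2
  after op 3 (in-shuffle): 2 → 4

4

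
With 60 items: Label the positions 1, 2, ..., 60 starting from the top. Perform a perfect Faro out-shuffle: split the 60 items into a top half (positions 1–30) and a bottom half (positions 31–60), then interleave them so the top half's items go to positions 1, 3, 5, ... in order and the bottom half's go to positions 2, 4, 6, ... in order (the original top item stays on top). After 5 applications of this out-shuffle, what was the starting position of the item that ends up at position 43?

Work backwards from position 43, undoing one out-shuffle at a time:
43 ← 22 ← 41 ← 21 ← 11 ← 6
So the item now at position 43 started at position 6.

6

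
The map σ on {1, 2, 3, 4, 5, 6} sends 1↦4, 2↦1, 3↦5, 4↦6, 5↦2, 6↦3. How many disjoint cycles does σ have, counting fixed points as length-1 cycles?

1

Cycle decomposition: (1 4 6 3 5 2).
1 cycle.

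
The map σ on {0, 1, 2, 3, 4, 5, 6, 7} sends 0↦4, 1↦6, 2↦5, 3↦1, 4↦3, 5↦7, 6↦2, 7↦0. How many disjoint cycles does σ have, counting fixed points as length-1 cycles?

1

Cycle decomposition: (0 4 3 1 6 2 5 7).
1 cycle.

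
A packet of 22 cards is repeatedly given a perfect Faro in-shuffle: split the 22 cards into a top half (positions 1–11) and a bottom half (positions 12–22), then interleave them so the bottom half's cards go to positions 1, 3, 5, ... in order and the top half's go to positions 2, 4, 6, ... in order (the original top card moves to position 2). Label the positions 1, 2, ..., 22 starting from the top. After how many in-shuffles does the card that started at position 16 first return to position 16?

Follow position 16 under repeated in-shuffles:
16 → 9 → 18 → 13 → 3 → 6 → 12 → 1 → 2 → 4 → 8 → 16
It first returns after 11 in-shuffles.

11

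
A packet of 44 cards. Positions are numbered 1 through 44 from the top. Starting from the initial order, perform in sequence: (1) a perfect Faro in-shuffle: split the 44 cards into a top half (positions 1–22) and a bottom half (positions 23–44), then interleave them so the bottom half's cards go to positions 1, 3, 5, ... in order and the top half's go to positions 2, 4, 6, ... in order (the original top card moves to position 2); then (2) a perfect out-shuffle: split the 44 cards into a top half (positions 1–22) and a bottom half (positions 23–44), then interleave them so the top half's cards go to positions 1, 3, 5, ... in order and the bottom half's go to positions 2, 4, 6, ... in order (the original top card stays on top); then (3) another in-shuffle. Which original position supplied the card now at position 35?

21

Undo the operations in reverse order, starting from position 35:
  undo op 3 (in-shuffle, from bottom half): 35 ← 40
  undo op 2 (out-shuffle, from bottom half): 40 ← 42
  undo op 1 (in-shuffle, from top half): 42 ← 21
So the card at position 35 came from original position 21.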